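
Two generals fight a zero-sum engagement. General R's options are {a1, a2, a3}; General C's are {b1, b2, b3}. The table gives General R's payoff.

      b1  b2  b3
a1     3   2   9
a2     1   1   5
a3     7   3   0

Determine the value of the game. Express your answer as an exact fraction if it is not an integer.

27/10

Row minima: a1 → 2, a2 → 1, a3 → 0; maximin = 2.
Column maxima: b1 → 7, b2 → 3, b3 → 9; minimax = 3.
2 ≠ 3, so there is no saddle point; optimal play is mixed.
a2 is strictly dominated by a1, so General R never plays it.
With a2 eliminated, b1 is strictly dominated by b2 (it gives General R strictly more in every remaining row), so General C never plays it.
On the remaining 2×2 (a1, a3 vs b2, b3):
Let General R play a1 with probability p. Expected payoff against b2: 2p + 3(1−p) = −p + 3; against b3: 9p + 0(1−p) = 9p.
Setting these equal: −p + 3 = 9p ⇒ −10p = -3 ⇒ p = 3/10, and the value is (-1)·(3/10) + 3 = 27/10.
For General C: with q = P(b2), equating a1's and a3's payoffs gives −7q + 9 = 3q ⇒ q = 9/10.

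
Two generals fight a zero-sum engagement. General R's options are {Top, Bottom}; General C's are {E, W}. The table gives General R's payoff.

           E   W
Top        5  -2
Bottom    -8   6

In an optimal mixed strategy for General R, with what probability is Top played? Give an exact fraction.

2/3

Row minima: Top → -2, Bottom → -8; maximin = -2.
Column maxima: E → 5, W → 6; minimax = 5.
-2 ≠ 5, so there is no saddle point; optimal play is mixed.
Let General R play Top with probability p. Expected payoff against E: 5p + (-8)(1−p) = 13p − 8; against W: (-2)p + 6(1−p) = −8p + 6.
Setting these equal: 13p − 8 = −8p + 6 ⇒ 21p = 14 ⇒ p = 2/3, and the value is (13)·(2/3) − 8 = 2/3.
For General C: with q = P(E), equating Top's and Bottom's payoffs gives 7q − 2 = −14q + 6 ⇒ q = 8/21.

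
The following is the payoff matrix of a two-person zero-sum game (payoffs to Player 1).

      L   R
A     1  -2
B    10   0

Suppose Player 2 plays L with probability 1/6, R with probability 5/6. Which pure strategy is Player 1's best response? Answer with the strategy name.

Expected payoff of A: (1/6)·1 + (5/6)·(-2) = -3/2.
Expected payoff of B: (1/6)·10 + (5/6)·0 = 5/3.
The largest is 5/3, so Player 1's best response is B.

B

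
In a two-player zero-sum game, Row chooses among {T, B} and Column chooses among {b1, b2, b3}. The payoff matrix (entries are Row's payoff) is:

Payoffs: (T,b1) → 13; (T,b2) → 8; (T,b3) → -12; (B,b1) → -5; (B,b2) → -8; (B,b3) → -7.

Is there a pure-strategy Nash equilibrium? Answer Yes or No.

Row minima: T → -12, B → -8; maximin = -8.
Column maxima: b1 → 13, b2 → 8, b3 → -7; minimax = -7.
-8 ≠ -7, so no pure-strategy equilibrium exists.

No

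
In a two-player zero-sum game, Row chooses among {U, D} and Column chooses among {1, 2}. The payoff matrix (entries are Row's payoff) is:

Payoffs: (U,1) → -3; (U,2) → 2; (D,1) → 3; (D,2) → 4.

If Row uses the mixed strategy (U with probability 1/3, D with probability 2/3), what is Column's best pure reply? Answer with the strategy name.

1

If Column plays 1, Row's expected payoff is (1/3)·(-3) + (2/3)·3 = 1.
If Column plays 2, Row's expected payoff is (1/3)·2 + (2/3)·4 = 10/3.
Column minimizes Row's payoff; the smallest is 1, so the best response is 1.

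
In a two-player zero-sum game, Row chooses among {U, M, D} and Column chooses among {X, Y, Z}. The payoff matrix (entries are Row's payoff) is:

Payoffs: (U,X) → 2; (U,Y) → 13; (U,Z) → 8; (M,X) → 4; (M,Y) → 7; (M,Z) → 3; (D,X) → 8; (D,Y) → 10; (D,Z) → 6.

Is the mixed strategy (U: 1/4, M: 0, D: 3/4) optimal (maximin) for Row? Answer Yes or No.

Against X this mix gives (1/4)·2 + (3/4)·8 = 13/2.
Against Y this mix gives (1/4)·13 + (3/4)·10 = 43/4.
Against Z this mix gives (1/4)·8 + (3/4)·6 = 13/2.
All of Column's active replies (X, Z) yield 13/2, and no column does worse for Row. The mix makes Column indifferent and guarantees 13/2, so it is optimal.

Yes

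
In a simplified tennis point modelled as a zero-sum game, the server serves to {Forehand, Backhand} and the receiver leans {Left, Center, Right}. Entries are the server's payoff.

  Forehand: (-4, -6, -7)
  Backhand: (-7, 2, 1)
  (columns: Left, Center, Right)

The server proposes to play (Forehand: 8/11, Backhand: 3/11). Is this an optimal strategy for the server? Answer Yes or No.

Yes

Against Left this mix gives (8/11)·(-4) + (3/11)·(-7) = -53/11.
Against Center this mix gives (8/11)·(-6) + (3/11)·2 = -42/11.
Against Right this mix gives (8/11)·(-7) + (3/11)·1 = -53/11.
All of the receiver's active replies (Left, Right) yield -53/11, and no column does worse for the server. The mix makes the receiver indifferent and guarantees -53/11, so it is optimal.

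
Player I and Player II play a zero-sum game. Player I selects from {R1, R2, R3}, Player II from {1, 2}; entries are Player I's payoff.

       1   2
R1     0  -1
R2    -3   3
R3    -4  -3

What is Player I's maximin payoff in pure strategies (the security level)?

Row minima: R1 → -1, R2 → -3, R3 → -4.
The best of these is -1.

-1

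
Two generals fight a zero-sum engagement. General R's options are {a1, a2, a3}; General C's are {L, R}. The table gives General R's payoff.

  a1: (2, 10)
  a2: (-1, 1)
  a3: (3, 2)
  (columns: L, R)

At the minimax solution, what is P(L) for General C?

8/9

Row minima: a1 → 2, a2 → -1, a3 → 2; maximin = 2.
Column maxima: L → 3, R → 10; minimax = 3.
2 ≠ 3, so there is no saddle point; optimal play is mixed.
a2 is strictly dominated by a1, so General R never plays it.
On the remaining 2×2 (a1, a3 vs L, R):
Let General R play a1 with probability p. Expected payoff against L: 2p + 3(1−p) = −p + 3; against R: 10p + 2(1−p) = 8p + 2.
Setting these equal: −p + 3 = 8p + 2 ⇒ −9p = -1 ⇒ p = 1/9, and the value is (-1)·(1/9) + 3 = 26/9.
For General C: with q = P(L), equating a1's and a3's payoffs gives −8q + 10 = q + 2 ⇒ q = 8/9.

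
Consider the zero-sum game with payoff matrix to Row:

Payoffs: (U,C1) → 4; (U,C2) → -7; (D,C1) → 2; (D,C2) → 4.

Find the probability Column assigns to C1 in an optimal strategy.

11/13

Row minima: U → -7, D → 2; maximin = 2.
Column maxima: C1 → 4, C2 → 4; minimax = 4.
2 ≠ 4, so there is no saddle point; optimal play is mixed.
Let Row play U with probability p. Expected payoff against C1: 4p + 2(1−p) = 2p + 2; against C2: (-7)p + 4(1−p) = −11p + 4.
Setting these equal: 2p + 2 = −11p + 4 ⇒ 13p = 2 ⇒ p = 2/13, and the value is (2)·(2/13) + 2 = 30/13.
For Column: with q = P(C1), equating U's and D's payoffs gives 11q − 7 = −2q + 4 ⇒ q = 11/13.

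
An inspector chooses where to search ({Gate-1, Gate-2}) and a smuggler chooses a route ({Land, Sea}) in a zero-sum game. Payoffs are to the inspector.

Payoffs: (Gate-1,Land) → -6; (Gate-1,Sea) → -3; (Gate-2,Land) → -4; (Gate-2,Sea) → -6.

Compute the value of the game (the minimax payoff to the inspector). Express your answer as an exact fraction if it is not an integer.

Row minima: Gate-1 → -6, Gate-2 → -6; maximin = -6.
Column maxima: Land → -4, Sea → -3; minimax = -4.
-6 ≠ -4, so there is no saddle point; optimal play is mixed.
Let the inspector play Gate-1 with probability p. Expected payoff against Land: (-6)p + (-4)(1−p) = −2p − 4; against Sea: (-3)p + (-6)(1−p) = 3p − 6.
Setting these equal: −2p − 4 = 3p − 6 ⇒ −5p = -2 ⇒ p = 2/5, and the value is (-2)·(2/5) − 4 = -24/5.
For the smuggler: with q = P(Land), equating Gate-1's and Gate-2's payoffs gives −3q − 3 = 2q − 6 ⇒ q = 3/5.

-24/5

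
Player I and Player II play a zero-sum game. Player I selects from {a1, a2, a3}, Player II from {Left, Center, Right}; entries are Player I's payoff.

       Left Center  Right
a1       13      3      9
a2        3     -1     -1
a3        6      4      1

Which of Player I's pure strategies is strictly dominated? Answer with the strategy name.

a1 gives a strictly higher payoff than a2 against every column: 13 > 3, 3 > -1, 9 > -1.
So a2 is strictly dominated and Player I never plays it.

a2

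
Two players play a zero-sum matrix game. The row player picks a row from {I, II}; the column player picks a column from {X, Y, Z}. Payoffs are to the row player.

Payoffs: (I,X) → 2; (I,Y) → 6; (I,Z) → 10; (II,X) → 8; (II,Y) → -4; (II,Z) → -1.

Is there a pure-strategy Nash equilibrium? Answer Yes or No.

No

Row minima: I → 2, II → -4; maximin = 2.
Column maxima: X → 8, Y → 6, Z → 10; minimax = 6.
2 ≠ 6, so no pure-strategy equilibrium exists.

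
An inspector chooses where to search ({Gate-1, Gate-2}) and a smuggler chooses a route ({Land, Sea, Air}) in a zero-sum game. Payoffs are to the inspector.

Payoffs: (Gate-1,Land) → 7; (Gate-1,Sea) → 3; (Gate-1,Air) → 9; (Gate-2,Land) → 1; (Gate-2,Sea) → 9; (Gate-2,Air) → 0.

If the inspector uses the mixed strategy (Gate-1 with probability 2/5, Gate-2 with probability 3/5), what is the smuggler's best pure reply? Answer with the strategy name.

If the smuggler plays Land, the inspector's expected payoff is (2/5)·7 + (3/5)·1 = 17/5.
If the smuggler plays Sea, the inspector's expected payoff is (2/5)·3 + (3/5)·9 = 33/5.
If the smuggler plays Air, the inspector's expected payoff is (2/5)·9 + (3/5)·0 = 18/5.
The smuggler minimizes the inspector's payoff; the smallest is 17/5, so the best response is Land.

Land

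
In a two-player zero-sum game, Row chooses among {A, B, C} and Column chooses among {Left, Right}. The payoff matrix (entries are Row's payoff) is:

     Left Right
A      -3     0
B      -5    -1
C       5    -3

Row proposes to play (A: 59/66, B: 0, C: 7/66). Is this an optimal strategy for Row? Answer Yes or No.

No

Against Left this mix gives (59/66)·(-3) + (7/66)·5 = -71/33.
Against Right this mix gives (59/66)·0 + (7/66)·(-3) = -7/22.
Column will play Left, holding Row to -71/33. Shifting weight toward the row that does better against Left would raise this floor (the equalizing mix achieves -9/11 against both Left and Right), so the proposed strategy is not optimal.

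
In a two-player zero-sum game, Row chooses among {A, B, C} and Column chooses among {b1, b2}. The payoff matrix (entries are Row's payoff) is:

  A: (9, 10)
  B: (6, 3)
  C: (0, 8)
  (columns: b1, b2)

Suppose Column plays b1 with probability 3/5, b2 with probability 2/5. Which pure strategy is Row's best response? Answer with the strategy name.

A

Expected payoff of A: (3/5)·9 + (2/5)·10 = 47/5.
Expected payoff of B: (3/5)·6 + (2/5)·3 = 24/5.
Expected payoff of C: (3/5)·0 + (2/5)·8 = 16/5.
The largest is 47/5, so Row's best response is A.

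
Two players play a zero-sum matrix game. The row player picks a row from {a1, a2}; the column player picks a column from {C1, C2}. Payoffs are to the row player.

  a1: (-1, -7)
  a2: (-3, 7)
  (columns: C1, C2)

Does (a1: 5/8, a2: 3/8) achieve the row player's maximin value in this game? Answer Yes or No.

Against C1 this mix gives (5/8)·(-1) + (3/8)·(-3) = -7/4.
Against C2 this mix gives (5/8)·(-7) + (3/8)·7 = -7/4.
All of the column player's active replies (C1, C2) yield -7/4, and no column does worse for the row player. The mix makes the column player indifferent and guarantees -7/4, so it is optimal.

Yes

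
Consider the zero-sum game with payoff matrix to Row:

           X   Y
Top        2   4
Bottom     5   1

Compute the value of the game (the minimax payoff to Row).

3

Row minima: Top → 2, Bottom → 1; maximin = 2.
Column maxima: X → 5, Y → 4; minimax = 4.
2 ≠ 4, so there is no saddle point; optimal play is mixed.
Let Row play Top with probability p. Expected payoff against X: 2p + 5(1−p) = −3p + 5; against Y: 4p + 1(1−p) = 3p + 1.
Setting these equal: −3p + 5 = 3p + 1 ⇒ −6p = -4 ⇒ p = 2/3, and the value is (-3)·(2/3) + 5 = 3.
For Column: with q = P(X), equating Top's and Bottom's payoffs gives −2q + 4 = 4q + 1 ⇒ q = 1/2.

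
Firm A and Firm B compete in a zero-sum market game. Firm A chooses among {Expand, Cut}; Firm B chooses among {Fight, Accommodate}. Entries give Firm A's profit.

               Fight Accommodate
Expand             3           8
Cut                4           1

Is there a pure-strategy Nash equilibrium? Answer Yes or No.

Row minima: Expand → 3, Cut → 1; maximin = 3.
Column maxima: Fight → 4, Accommodate → 8; minimax = 4.
3 ≠ 4, so no pure-strategy equilibrium exists.

No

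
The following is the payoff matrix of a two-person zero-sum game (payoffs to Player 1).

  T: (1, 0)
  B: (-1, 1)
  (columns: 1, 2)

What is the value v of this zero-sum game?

Row minima: T → 0, B → -1; maximin = 0.
Column maxima: 1 → 1, 2 → 1; minimax = 1.
0 ≠ 1, so there is no saddle point; optimal play is mixed.
Let Player 1 play T with probability p. Expected payoff against 1: 1p + (-1)(1−p) = 2p − 1; against 2: 0p + 1(1−p) = −p + 1.
Setting these equal: 2p − 1 = −p + 1 ⇒ 3p = 2 ⇒ p = 2/3, and the value is (2)·(2/3) − 1 = 1/3.
For Player 2: with q = P(1), equating T's and B's payoffs gives q = −2q + 1 ⇒ q = 1/3.

1/3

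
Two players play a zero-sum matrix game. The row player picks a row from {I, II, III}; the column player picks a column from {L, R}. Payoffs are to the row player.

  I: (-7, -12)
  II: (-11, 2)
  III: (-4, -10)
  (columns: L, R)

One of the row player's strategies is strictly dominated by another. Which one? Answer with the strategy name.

III gives a strictly higher payoff than I against every column: -4 > -7, -10 > -12.
So I is strictly dominated and the row player never plays it.

I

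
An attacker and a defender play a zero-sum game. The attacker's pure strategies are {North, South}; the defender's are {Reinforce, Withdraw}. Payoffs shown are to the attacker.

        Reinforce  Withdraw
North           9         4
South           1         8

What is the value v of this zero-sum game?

17/3

Row minima: North → 4, South → 1; maximin = 4.
Column maxima: Reinforce → 9, Withdraw → 8; minimax = 8.
4 ≠ 8, so there is no saddle point; optimal play is mixed.
Let the attacker play North with probability p. Expected payoff against Reinforce: 9p + 1(1−p) = 8p + 1; against Withdraw: 4p + 8(1−p) = −4p + 8.
Setting these equal: 8p + 1 = −4p + 8 ⇒ 12p = 7 ⇒ p = 7/12, and the value is (8)·(7/12) + 1 = 17/3.
For the defender: with q = P(Reinforce), equating North's and South's payoffs gives 5q + 4 = −7q + 8 ⇒ q = 1/3.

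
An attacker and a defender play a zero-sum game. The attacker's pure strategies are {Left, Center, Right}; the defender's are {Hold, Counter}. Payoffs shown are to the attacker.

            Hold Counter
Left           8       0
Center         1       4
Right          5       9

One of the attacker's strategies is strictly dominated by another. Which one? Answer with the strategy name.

Right gives a strictly higher payoff than Center against every column: 5 > 1, 9 > 4.
So Center is strictly dominated and the attacker never plays it.

Center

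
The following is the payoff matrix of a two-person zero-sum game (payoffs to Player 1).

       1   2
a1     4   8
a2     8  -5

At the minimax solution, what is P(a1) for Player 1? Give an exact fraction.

13/17

Row minima: a1 → 4, a2 → -5; maximin = 4.
Column maxima: 1 → 8, 2 → 8; minimax = 8.
4 ≠ 8, so there is no saddle point; optimal play is mixed.
Let Player 1 play a1 with probability p. Expected payoff against 1: 4p + 8(1−p) = −4p + 8; against 2: 8p + (-5)(1−p) = 13p − 5.
Setting these equal: −4p + 8 = 13p − 5 ⇒ −17p = -13 ⇒ p = 13/17, and the value is (-4)·(13/17) + 8 = 84/17.
For Player 2: with q = P(1), equating a1's and a2's payoffs gives −4q + 8 = 13q − 5 ⇒ q = 13/17.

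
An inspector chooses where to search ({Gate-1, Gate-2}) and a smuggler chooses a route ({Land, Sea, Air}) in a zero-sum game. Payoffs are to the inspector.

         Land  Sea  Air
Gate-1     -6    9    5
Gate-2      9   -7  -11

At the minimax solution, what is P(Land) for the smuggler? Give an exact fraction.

Row minima: Gate-1 → -6, Gate-2 → -11; maximin = -6.
Column maxima: Land → 9, Sea → 9, Air → 5; minimax = 5.
-6 ≠ 5, so there is no saddle point; optimal play is mixed.
Sea is strictly dominated by Air (it gives the inspector strictly more in every row), so the smuggler never plays it.
On the remaining 2×2 (Gate-1, Gate-2 vs Land, Air):
Let the inspector play Gate-1 with probability p. Expected payoff against Land: (-6)p + 9(1−p) = −15p + 9; against Air: 5p + (-11)(1−p) = 16p − 11.
Setting these equal: −15p + 9 = 16p − 11 ⇒ −31p = -20 ⇒ p = 20/31, and the value is (-15)·(20/31) + 9 = -21/31.
For the smuggler: with q = P(Land), equating Gate-1's and Gate-2's payoffs gives −11q + 5 = 20q − 11 ⇒ q = 16/31.

16/31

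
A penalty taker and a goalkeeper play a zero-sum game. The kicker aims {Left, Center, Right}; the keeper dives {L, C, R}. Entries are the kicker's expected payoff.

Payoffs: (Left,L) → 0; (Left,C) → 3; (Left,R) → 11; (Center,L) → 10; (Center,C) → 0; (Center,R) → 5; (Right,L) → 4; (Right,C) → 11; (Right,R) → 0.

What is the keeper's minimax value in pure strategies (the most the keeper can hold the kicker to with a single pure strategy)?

10

Column maxima: L → 10, C → 11, R → 11.
The smallest of these is 10.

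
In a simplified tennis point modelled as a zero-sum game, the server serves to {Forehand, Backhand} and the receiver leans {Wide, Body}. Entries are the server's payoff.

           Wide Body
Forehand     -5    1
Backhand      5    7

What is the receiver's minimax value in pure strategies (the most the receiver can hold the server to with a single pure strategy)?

Column maxima: Wide → 5, Body → 7.
The smallest of these is 5.

5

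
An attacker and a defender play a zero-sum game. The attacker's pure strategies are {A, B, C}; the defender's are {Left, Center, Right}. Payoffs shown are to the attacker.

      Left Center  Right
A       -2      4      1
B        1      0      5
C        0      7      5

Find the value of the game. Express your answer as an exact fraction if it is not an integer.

7/8

Row minima: A → -2, B → 0, C → 0; maximin = 0.
Column maxima: Left → 1, Center → 7, Right → 5; minimax = 1.
0 ≠ 1, so there is no saddle point; optimal play is mixed.
A is strictly dominated by C, so the attacker never plays it.
Right is strictly dominated by Left (it gives the attacker strictly more in every row), so the defender never plays it.
On the remaining 2×2 (B, C vs Left, Center):
Let the attacker play B with probability p. Expected payoff against Left: 1p + 0(1−p) = p; against Center: 0p + 7(1−p) = −7p + 7.
Setting these equal: p = −7p + 7 ⇒ 8p = 7 ⇒ p = 7/8, and the value is (1)·(7/8) = 7/8.
For the defender: with q = P(Left), equating B's and C's payoffs gives q = −7q + 7 ⇒ q = 7/8.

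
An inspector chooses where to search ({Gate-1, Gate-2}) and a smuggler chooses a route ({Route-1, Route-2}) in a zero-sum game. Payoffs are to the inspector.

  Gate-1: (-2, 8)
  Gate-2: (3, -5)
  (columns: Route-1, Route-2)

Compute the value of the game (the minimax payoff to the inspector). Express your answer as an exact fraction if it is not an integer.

7/9

Row minima: Gate-1 → -2, Gate-2 → -5; maximin = -2.
Column maxima: Route-1 → 3, Route-2 → 8; minimax = 3.
-2 ≠ 3, so there is no saddle point; optimal play is mixed.
Let the inspector play Gate-1 with probability p. Expected payoff against Route-1: (-2)p + 3(1−p) = −5p + 3; against Route-2: 8p + (-5)(1−p) = 13p − 5.
Setting these equal: −5p + 3 = 13p − 5 ⇒ −18p = -8 ⇒ p = 4/9, and the value is (-5)·(4/9) + 3 = 7/9.
For the smuggler: with q = P(Route-1), equating Gate-1's and Gate-2's payoffs gives −10q + 8 = 8q − 5 ⇒ q = 13/18.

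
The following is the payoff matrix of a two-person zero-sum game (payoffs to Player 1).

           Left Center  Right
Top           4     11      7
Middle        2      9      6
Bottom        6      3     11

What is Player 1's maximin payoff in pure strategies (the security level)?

Row minima: Top → 4, Middle → 2, Bottom → 3.
The best of these is 4.

4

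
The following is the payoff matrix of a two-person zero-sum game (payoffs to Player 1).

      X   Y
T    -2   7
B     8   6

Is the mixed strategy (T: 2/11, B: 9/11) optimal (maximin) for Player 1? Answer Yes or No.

Against X this mix gives (2/11)·(-2) + (9/11)·8 = 68/11.
Against Y this mix gives (2/11)·7 + (9/11)·6 = 68/11.
All of Player 2's active replies (X, Y) yield 68/11, and no column does worse for Player 1. The mix makes Player 2 indifferent and guarantees 68/11, so it is optimal.

Yes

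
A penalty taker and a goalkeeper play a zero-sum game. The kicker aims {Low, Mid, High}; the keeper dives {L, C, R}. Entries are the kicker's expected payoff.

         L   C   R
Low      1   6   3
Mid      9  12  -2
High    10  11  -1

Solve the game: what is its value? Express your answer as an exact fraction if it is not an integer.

31/13

Row minima: Low → 1, Mid → -2, High → -1; maximin = 1.
Column maxima: L → 10, C → 12, R → 3; minimax = 3.
1 ≠ 3, so there is no saddle point; optimal play is mixed.
C is strictly dominated by L (it gives the kicker strictly more in every row), so the keeper never plays it.
With C eliminated, Mid is strictly dominated by High (High gives the kicker strictly more in every remaining column), so the kicker never plays it.
On the remaining 2×2 (Low, High vs L, R):
Let the kicker play Low with probability p. Expected payoff against L: 1p + 10(1−p) = −9p + 10; against R: 3p + (-1)(1−p) = 4p − 1.
Setting these equal: −9p + 10 = 4p − 1 ⇒ −13p = -11 ⇒ p = 11/13, and the value is (-9)·(11/13) + 10 = 31/13.
For the keeper: with q = P(L), equating Low's and High's payoffs gives −2q + 3 = 11q − 1 ⇒ q = 4/13.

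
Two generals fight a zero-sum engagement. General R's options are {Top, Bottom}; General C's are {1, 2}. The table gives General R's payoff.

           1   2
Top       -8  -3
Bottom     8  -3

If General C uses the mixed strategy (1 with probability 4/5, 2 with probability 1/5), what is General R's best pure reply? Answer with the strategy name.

Expected payoff of Top: (4/5)·(-8) + (1/5)·(-3) = -7.
Expected payoff of Bottom: (4/5)·8 + (1/5)·(-3) = 29/5.
The largest is 29/5, so General R's best response is Bottom.

Bottom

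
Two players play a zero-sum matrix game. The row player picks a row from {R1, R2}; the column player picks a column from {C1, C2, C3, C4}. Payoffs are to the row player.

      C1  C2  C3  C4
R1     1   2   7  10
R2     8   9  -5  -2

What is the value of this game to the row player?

Row minima: R1 → 1, R2 → -5; maximin = 1.
Column maxima: C1 → 8, C2 → 9, C3 → 7, C4 → 10; minimax = 7.
1 ≠ 7, so there is no saddle point; optimal play is mixed.
C2 is strictly dominated by C1 (it gives the row player strictly more in every row), so the column player never plays it.
C4 is strictly dominated by C3 (it gives the row player strictly more in every row), so the column player never plays it.
On the remaining 2×2 (R1, R2 vs C1, C3):
Let the row player play R1 with probability p. Expected payoff against C1: 1p + 8(1−p) = −7p + 8; against C3: 7p + (-5)(1−p) = 12p − 5.
Setting these equal: −7p + 8 = 12p − 5 ⇒ −19p = -13 ⇒ p = 13/19, and the value is (-7)·(13/19) + 8 = 61/19.
For the column player: with q = P(C1), equating R1's and R2's payoffs gives −6q + 7 = 13q − 5 ⇒ q = 12/19.

61/19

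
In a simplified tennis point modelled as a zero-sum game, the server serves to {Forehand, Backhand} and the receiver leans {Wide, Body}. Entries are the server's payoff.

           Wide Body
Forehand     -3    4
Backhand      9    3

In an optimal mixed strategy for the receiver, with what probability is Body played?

Row minima: Forehand → -3, Backhand → 3; maximin = 3.
Column maxima: Wide → 9, Body → 4; minimax = 4.
3 ≠ 4, so there is no saddle point; optimal play is mixed.
Let the server play Forehand with probability p. Expected payoff against Wide: (-3)p + 9(1−p) = −12p + 9; against Body: 4p + 3(1−p) = p + 3.
Setting these equal: −12p + 9 = p + 3 ⇒ −13p = -6 ⇒ p = 6/13, and the value is (-12)·(6/13) + 9 = 45/13.
For the receiver: with q = P(Wide), equating Forehand's and Backhand's payoffs gives −7q + 4 = 6q + 3 ⇒ q = 1/13.

12/13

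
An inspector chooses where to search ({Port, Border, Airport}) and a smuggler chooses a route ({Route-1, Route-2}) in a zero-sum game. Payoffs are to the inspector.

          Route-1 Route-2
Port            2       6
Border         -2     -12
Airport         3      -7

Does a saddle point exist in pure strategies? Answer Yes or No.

No

Row minima: Port → 2, Border → -12, Airport → -7; maximin = 2.
Column maxima: Route-1 → 3, Route-2 → 6; minimax = 3.
2 ≠ 3, so no pure-strategy equilibrium exists.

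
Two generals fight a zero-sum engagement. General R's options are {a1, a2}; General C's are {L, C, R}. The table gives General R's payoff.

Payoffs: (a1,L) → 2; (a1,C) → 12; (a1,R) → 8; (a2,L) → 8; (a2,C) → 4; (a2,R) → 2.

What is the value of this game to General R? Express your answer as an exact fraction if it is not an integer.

5

Row minima: a1 → 2, a2 → 2; maximin = 2.
Column maxima: L → 8, C → 12, R → 8; minimax = 8.
2 ≠ 8, so there is no saddle point; optimal play is mixed.
C is strictly dominated by R (it gives General R strictly more in every row), so General C never plays it.
On the remaining 2×2 (a1, a2 vs L, R):
Let General R play a1 with probability p. Expected payoff against L: 2p + 8(1−p) = −6p + 8; against R: 8p + 2(1−p) = 6p + 2.
Setting these equal: −6p + 8 = 6p + 2 ⇒ −12p = -6 ⇒ p = 1/2, and the value is (-6)·(1/2) + 8 = 5.
For General C: with q = P(L), equating a1's and a2's payoffs gives −6q + 8 = 6q + 2 ⇒ q = 1/2.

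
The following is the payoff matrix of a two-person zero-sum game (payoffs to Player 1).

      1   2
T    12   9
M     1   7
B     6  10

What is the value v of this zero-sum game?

Row minima: T → 9, M → 1, B → 6; maximin = 9.
Column maxima: 1 → 12, 2 → 10; minimax = 10.
9 ≠ 10, so there is no saddle point; optimal play is mixed.
M is strictly dominated by T, so Player 1 never plays it.
On the remaining 2×2 (T, B vs 1, 2):
Let Player 1 play T with probability p. Expected payoff against 1: 12p + 6(1−p) = 6p + 6; against 2: 9p + 10(1−p) = −p + 10.
Setting these equal: 6p + 6 = −p + 10 ⇒ 7p = 4 ⇒ p = 4/7, and the value is (6)·(4/7) + 6 = 66/7.
For Player 2: with q = P(1), equating T's and B's payoffs gives 3q + 9 = −4q + 10 ⇒ q = 1/7.

66/7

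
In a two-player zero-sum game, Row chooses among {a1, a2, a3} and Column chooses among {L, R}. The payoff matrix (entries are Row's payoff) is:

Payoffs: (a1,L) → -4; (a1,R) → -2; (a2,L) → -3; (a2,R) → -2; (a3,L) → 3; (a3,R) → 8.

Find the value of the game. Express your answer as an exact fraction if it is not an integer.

3

Row minima: a1 → -4, a2 → -3, a3 → 3; maximin = 3.
Column maxima: L → 3, R → 8; minimax = 3.
Since maximin = minimax = 3, there is a saddle point and the value is 3.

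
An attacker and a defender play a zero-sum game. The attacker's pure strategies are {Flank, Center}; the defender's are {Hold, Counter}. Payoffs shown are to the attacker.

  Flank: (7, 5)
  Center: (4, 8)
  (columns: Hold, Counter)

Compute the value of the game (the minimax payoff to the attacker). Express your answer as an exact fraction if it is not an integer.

Row minima: Flank → 5, Center → 4; maximin = 5.
Column maxima: Hold → 7, Counter → 8; minimax = 7.
5 ≠ 7, so there is no saddle point; optimal play is mixed.
Let the attacker play Flank with probability p. Expected payoff against Hold: 7p + 4(1−p) = 3p + 4; against Counter: 5p + 8(1−p) = −3p + 8.
Setting these equal: 3p + 4 = −3p + 8 ⇒ 6p = 4 ⇒ p = 2/3, and the value is (3)·(2/3) + 4 = 6.
For the defender: with q = P(Hold), equating Flank's and Center's payoffs gives 2q + 5 = −4q + 8 ⇒ q = 1/2.

6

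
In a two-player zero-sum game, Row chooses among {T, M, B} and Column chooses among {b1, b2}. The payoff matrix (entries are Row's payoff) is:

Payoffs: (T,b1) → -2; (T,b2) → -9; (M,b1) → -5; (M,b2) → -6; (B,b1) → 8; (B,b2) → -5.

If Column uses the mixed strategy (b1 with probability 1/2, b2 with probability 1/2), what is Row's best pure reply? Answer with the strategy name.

B

Expected payoff of T: (1/2)·(-2) + (1/2)·(-9) = -11/2.
Expected payoff of M: (1/2)·(-5) + (1/2)·(-6) = -11/2.
Expected payoff of B: (1/2)·8 + (1/2)·(-5) = 3/2.
The largest is 3/2, so Row's best response is B.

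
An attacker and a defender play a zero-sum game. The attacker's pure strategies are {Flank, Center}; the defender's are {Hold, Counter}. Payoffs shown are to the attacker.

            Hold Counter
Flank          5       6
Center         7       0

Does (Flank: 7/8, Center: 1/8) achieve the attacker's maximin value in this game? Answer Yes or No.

Yes

Against Hold this mix gives (7/8)·5 + (1/8)·7 = 21/4.
Against Counter this mix gives (7/8)·6 + (1/8)·0 = 21/4.
All of the defender's active replies (Hold, Counter) yield 21/4, and no column does worse for the attacker. The mix makes the defender indifferent and guarantees 21/4, so it is optimal.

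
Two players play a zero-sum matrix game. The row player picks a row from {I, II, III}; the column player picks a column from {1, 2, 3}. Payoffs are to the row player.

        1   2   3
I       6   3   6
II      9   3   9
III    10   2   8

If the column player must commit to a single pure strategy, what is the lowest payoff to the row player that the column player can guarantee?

Column maxima: 1 → 10, 2 → 3, 3 → 9.
The smallest of these is 3.

3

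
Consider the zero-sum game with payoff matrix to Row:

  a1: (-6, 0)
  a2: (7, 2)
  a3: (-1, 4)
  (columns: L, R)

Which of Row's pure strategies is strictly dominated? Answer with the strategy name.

a2 gives a strictly higher payoff than a1 against every column: 7 > -6, 2 > 0.
So a1 is strictly dominated and Row never plays it.

a1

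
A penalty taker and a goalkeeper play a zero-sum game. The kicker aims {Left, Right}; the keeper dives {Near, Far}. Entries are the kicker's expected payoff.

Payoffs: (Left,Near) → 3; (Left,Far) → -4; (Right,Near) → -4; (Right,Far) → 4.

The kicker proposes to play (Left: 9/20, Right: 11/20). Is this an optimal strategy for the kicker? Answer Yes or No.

Against Near this mix gives (9/20)·3 + (11/20)·(-4) = -17/20.
Against Far this mix gives (9/20)·(-4) + (11/20)·4 = 2/5.
The keeper will play Near, holding the kicker to -17/20. Shifting weight toward the row that does better against Near would raise this floor (the equalizing mix achieves -4/15 against both Near and Far), so the proposed strategy is not optimal.

No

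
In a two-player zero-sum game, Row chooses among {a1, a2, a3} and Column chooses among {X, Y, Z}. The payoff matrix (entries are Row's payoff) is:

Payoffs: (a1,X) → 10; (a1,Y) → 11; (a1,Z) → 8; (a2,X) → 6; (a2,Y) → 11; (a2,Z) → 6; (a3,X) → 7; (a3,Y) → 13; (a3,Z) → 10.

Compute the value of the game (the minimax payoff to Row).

Row minima: a1 → 8, a2 → 6, a3 → 7; maximin = 8.
Column maxima: X → 10, Y → 13, Z → 10; minimax = 10.
8 ≠ 10, so there is no saddle point; optimal play is mixed.
a2 is strictly dominated by a3, so Row never plays it.
Y is strictly dominated by X (it gives Row strictly more in every row), so Column never plays it.
On the remaining 2×2 (a1, a3 vs X, Z):
Let Row play a1 with probability p. Expected payoff against X: 10p + 7(1−p) = 3p + 7; against Z: 8p + 10(1−p) = −2p + 10.
Setting these equal: 3p + 7 = −2p + 10 ⇒ 5p = 3 ⇒ p = 3/5, and the value is (3)·(3/5) + 7 = 44/5.
For Column: with q = P(X), equating a1's and a3's payoffs gives 2q + 8 = −3q + 10 ⇒ q = 2/5.

44/5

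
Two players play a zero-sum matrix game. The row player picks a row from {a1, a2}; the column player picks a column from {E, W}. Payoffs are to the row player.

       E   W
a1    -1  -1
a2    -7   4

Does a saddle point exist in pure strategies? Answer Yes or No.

Row minima: a1 → -1, a2 → -7; maximin = -1.
Column maxima: E → -1, W → 4; minimax = -1.
maximin = minimax = -1, so a saddle point exists.

Yes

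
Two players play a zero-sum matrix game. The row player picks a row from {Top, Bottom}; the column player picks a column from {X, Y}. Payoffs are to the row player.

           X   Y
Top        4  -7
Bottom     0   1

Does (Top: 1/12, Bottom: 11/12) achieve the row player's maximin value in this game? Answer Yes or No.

Against X this mix gives (1/12)·4 + (11/12)·0 = 1/3.
Against Y this mix gives (1/12)·(-7) + (11/12)·1 = 1/3.
All of the column player's active replies (X, Y) yield 1/3, and no column does worse for the row player. The mix makes the column player indifferent and guarantees 1/3, so it is optimal.

Yes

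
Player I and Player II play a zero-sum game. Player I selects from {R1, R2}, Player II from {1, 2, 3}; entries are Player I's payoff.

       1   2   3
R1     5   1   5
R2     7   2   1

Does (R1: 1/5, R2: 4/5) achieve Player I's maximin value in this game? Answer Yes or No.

Yes

Against 1 this mix gives (1/5)·5 + (4/5)·7 = 33/5.
Against 2 this mix gives (1/5)·1 + (4/5)·2 = 9/5.
Against 3 this mix gives (1/5)·5 + (4/5)·1 = 9/5.
All of Player II's active replies (2, 3) yield 9/5, and no column does worse for Player I. The mix makes Player II indifferent and guarantees 9/5, so it is optimal.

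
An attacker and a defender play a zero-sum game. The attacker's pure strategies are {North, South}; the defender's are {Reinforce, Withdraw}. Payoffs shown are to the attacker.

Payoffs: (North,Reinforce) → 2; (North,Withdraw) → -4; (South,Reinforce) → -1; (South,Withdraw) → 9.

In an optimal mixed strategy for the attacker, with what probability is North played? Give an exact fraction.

Row minima: North → -4, South → -1; maximin = -1.
Column maxima: Reinforce → 2, Withdraw → 9; minimax = 2.
-1 ≠ 2, so there is no saddle point; optimal play is mixed.
Let the attacker play North with probability p. Expected payoff against Reinforce: 2p + (-1)(1−p) = 3p − 1; against Withdraw: (-4)p + 9(1−p) = −13p + 9.
Setting these equal: 3p − 1 = −13p + 9 ⇒ 16p = 10 ⇒ p = 5/8, and the value is (3)·(5/8) − 1 = 7/8.
For the defender: with q = P(Reinforce), equating North's and South's payoffs gives 6q − 4 = −10q + 9 ⇒ q = 13/16.

5/8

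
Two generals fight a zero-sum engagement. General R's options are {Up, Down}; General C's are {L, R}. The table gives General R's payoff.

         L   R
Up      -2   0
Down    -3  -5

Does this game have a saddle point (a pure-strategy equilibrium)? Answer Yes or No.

Yes

Row minima: Up → -2, Down → -5; maximin = -2.
Column maxima: L → -2, R → 0; minimax = -2.
maximin = minimax = -2, so a saddle point exists.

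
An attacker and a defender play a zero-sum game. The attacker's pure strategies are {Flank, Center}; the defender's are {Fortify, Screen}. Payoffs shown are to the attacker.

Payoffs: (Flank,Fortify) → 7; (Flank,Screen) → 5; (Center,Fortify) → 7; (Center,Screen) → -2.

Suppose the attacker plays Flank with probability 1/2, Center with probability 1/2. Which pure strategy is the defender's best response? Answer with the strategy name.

Screen

If the defender plays Fortify, the attacker's expected payoff is (1/2)·7 + (1/2)·7 = 7.
If the defender plays Screen, the attacker's expected payoff is (1/2)·5 + (1/2)·(-2) = 3/2.
The defender minimizes the attacker's payoff; the smallest is 3/2, so the best response is Screen.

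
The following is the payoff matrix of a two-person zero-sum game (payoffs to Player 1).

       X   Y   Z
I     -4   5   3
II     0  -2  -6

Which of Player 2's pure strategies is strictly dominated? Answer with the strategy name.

Y

Z holds Player 1's payoff strictly below Y in every row: 3 < 5, -6 < -2.
So Y is strictly dominated for Player 2.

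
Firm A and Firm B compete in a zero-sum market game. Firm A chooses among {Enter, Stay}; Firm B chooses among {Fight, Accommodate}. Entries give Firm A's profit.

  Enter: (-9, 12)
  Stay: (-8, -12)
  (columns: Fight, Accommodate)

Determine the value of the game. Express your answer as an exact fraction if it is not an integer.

Row minima: Enter → -9, Stay → -12; maximin = -9.
Column maxima: Fight → -8, Accommodate → 12; minimax = -8.
-9 ≠ -8, so there is no saddle point; optimal play is mixed.
Let Firm A play Enter with probability p. Expected payoff against Fight: (-9)p + (-8)(1−p) = −p − 8; against Accommodate: 12p + (-12)(1−p) = 24p − 12.
Setting these equal: −p − 8 = 24p − 12 ⇒ −25p = -4 ⇒ p = 4/25, and the value is (-1)·(4/25) − 8 = -204/25.
For Firm B: with q = P(Fight), equating Enter's and Stay's payoffs gives −21q + 12 = 4q − 12 ⇒ q = 24/25.

-204/25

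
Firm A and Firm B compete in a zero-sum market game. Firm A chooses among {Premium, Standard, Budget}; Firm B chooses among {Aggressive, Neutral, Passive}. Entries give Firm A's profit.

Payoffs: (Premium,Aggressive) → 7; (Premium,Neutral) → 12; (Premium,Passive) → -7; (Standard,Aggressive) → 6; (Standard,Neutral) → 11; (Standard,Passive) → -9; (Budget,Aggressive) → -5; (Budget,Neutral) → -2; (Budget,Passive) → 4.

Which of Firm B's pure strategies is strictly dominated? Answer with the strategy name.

Aggressive holds Firm A's payoff strictly below Neutral in every row: 7 < 12, 6 < 11, -5 < -2.
So Neutral is strictly dominated for Firm B.

Neutral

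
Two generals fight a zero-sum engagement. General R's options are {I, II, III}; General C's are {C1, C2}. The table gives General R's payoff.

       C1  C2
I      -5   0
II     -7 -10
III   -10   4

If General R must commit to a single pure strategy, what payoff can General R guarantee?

Row minima: I → -5, II → -10, III → -10.
The best of these is -5.

-5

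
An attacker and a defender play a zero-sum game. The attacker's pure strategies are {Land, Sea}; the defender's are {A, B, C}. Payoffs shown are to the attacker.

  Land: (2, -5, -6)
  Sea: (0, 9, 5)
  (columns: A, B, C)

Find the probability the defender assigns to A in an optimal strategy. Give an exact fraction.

Row minima: Land → -6, Sea → 0; maximin = 0.
Column maxima: A → 2, B → 9, C → 5; minimax = 2.
0 ≠ 2, so there is no saddle point; optimal play is mixed.
B is strictly dominated by C (it gives the attacker strictly more in every row), so the defender never plays it.
On the remaining 2×2 (Land, Sea vs A, C):
Let the attacker play Land with probability p. Expected payoff against A: 2p + 0(1−p) = 2p; against C: (-6)p + 5(1−p) = −11p + 5.
Setting these equal: 2p = −11p + 5 ⇒ 13p = 5 ⇒ p = 5/13, and the value is (2)·(5/13) = 10/13.
For the defender: with q = P(A), equating Land's and Sea's payoffs gives 8q − 6 = −5q + 5 ⇒ q = 11/13.

11/13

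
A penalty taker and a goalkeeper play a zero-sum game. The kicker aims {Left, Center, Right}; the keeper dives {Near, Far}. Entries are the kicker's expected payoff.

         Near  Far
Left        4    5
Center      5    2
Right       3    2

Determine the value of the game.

Row minima: Left → 4, Center → 2, Right → 2; maximin = 4.
Column maxima: Near → 5, Far → 5; minimax = 5.
4 ≠ 5, so there is no saddle point; optimal play is mixed.
Right is strictly dominated by Left, so the kicker never plays it.
On the remaining 2×2 (Left, Center vs Near, Far):
Let the kicker play Left with probability p. Expected payoff against Near: 4p + 5(1−p) = −p + 5; against Far: 5p + 2(1−p) = 3p + 2.
Setting these equal: −p + 5 = 3p + 2 ⇒ −4p = -3 ⇒ p = 3/4, and the value is (-1)·(3/4) + 5 = 17/4.
For the keeper: with q = P(Near), equating Left's and Center's payoffs gives −q + 5 = 3q + 2 ⇒ q = 3/4.

17/4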